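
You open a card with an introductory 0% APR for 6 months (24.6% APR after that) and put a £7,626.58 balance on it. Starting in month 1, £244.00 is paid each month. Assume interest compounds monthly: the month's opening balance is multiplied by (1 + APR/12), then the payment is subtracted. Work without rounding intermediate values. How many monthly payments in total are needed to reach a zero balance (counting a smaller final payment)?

Promo months 1–6 at r₀ = 0%/12 = 0; months 7+ at r₁ = 24.6%/12 = 0.0205.
After month 6 (no interest yet): B = £7,626.58 − 6·£244.00 = £6,162.58.
Then at r₁ with £244.00/mo: n₂ = −ln(1 − r₁·B/P)/ln(1+r₁) ≈ 35.94 → 36 more payments.

42 payments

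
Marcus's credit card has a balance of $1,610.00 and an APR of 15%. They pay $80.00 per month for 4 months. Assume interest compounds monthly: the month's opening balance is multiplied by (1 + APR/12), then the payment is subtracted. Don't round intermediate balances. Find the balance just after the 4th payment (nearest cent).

Monthly rate r = 15%/12 = 1.25% = 0.0125.
Each month: B ← B·(1+r) − $80.00.
Month 1: interest $20.12; balance after payment $1,550.12.
Month 2: interest $19.38; balance after payment $1,489.50.
Month 3: interest $18.62; balance after payment $1,428.12.
Month 4: interest $17.85; balance after payment $1,365.97.

$1,365.97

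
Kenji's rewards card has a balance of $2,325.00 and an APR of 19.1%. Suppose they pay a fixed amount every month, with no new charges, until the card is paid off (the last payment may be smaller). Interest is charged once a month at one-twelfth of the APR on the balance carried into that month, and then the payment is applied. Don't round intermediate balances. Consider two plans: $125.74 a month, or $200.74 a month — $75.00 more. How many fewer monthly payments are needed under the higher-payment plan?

10 fewer payments

Monthly rate r = 19.1%/12 = 1.59167% = 0.0159167.
At $125.74/mo: n = ⌈−ln(1 − rB₀/P)/ln(1+r)⌉ = 23 payments (last $9.36); total interest = total paid − $2,325.00 = $450.64.
At $200.74/mo: 13 payments (last $181.58); total interest $265.46.
Payments saved = 23 − 13 = 10.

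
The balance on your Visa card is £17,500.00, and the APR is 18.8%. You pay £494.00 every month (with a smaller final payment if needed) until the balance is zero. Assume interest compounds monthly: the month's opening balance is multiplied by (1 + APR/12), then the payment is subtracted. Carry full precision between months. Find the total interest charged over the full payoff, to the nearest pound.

Monthly rate r = 18.8%/12 = 1.56667% = 0.0156667.
Payoff takes n = ⌈−ln(1 − rB₀/P)/ln(1+r)⌉ = ⌈52.085⌉ = 53 payments; the last is £42.08.
Total paid = 52·£494.00 + £42.08 = £25,730.08.
Total interest = total paid − principal = £25,730.08 − £17,500.00 = £8,230.08.

£8,230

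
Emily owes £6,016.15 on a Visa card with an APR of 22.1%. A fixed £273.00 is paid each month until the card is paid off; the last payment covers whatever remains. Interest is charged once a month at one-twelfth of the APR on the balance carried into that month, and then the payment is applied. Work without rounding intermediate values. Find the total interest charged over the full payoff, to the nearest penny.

Monthly rate r = 22.1%/12 = 1.84167% = 0.0184167.
Payoff takes n = ⌈−ln(1 − rB₀/P)/ln(1+r)⌉ = ⌈28.529⌉ = 29 payments; the last is £144.98.
Total paid = 28·£273.00 + £144.98 = £7,788.98.
Total interest = total paid − principal = £7,788.98 − £6,016.15 = £1,772.83.

£1,772.83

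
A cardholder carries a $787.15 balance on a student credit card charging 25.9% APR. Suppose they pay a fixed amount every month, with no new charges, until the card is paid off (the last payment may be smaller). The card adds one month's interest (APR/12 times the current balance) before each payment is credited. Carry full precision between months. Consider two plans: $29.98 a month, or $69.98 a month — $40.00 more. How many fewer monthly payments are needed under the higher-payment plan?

26 fewer payments

Monthly rate r = 25.9%/12 = 2.15833% = 0.0215833.
At $29.98/mo: n = ⌈−ln(1 − rB₀/P)/ln(1+r)⌉ = 40 payments (last $4.96); total interest = total paid − $787.15 = $387.03.
At $69.98/mo: 14 payments (last $1.64); total interest $124.23.
Payments saved = 40 − 14 = 26.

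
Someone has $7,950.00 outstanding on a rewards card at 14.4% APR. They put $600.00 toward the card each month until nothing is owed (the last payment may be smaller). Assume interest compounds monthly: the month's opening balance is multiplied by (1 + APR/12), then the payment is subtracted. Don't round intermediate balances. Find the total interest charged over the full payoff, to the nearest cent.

Monthly rate r = 14.4%/12 = 1.2% = 0.012.
Payoff takes n = ⌈−ln(1 − rB₀/P)/ln(1+r)⌉ = ⌈14.517⌉ = 15 payments; the last is $310.92.
Total paid = 14·$600.00 + $310.92 = $8,710.92.
Total interest = total paid − principal = $8,710.92 − $7,950.00 = $760.92.

$760.92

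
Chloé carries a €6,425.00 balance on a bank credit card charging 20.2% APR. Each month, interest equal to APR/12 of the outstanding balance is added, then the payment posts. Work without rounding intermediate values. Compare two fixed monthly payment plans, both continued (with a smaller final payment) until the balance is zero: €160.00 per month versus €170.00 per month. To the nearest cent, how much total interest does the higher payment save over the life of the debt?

Monthly rate r = 20.2%/12 = 1.68333% = 0.0168333.
At €160.00/mo: n = ⌈−ln(1 − rB₀/P)/ln(1+r)⌉ = 68 payments (last €81.36); total interest = total paid − €6,425.00 = €4,376.36.
At €170.00/mo: 61 payments (last €97.71); total interest €3,872.71.
Interest saved = €4,376.36 − €3,872.71 = €503.65.

€503.65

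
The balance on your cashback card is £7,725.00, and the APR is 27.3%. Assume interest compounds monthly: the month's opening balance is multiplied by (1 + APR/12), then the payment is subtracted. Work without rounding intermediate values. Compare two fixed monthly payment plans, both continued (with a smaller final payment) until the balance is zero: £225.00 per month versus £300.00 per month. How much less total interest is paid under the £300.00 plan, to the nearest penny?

Monthly rate r = 27.3%/12 = 2.275% = 0.02275.
At £225.00/mo: n = ⌈−ln(1 − rB₀/P)/ln(1+r)⌉ = 68 payments (last £119.60); total interest = total paid − £7,725.00 = £7,469.60.
At £300.00/mo: 40 payments (last £55.57); total interest £4,030.57.
Interest saved = £7,469.60 − £4,030.57 = £3,439.03.

£3,439.03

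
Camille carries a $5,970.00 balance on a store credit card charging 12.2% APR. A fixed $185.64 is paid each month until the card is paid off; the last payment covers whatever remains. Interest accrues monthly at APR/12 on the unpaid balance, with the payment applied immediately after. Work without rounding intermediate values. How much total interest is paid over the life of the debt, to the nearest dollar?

Monthly rate r = 12.2%/12 = 1.01667% = 0.0101667.
Payoff takes n = ⌈−ln(1 − rB₀/P)/ln(1+r)⌉ = ⌈39.142⌉ = 40 payments; the last is $26.50.
Total paid = 39·$185.64 + $26.50 = $7,266.46.
Total interest = total paid − principal = $7,266.46 − $5,970.00 = $1,296.46.

$1,296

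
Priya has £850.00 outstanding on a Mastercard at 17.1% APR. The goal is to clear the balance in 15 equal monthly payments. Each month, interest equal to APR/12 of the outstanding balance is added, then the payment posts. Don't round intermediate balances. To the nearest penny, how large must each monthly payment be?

£63.34

Monthly rate r = 17.1%/12 = 1.425% = 0.01425.
Level-payment amortization: P = B₀·r / (1 − (1+r)^(−n)) = 850.00·0.01425 / (1 − 1.01425^(−15)).
Denominator 1 − (1+r)^(−15) = 0.19123052.
P = 12.1125 / 0.19123052 ≈ 63.34.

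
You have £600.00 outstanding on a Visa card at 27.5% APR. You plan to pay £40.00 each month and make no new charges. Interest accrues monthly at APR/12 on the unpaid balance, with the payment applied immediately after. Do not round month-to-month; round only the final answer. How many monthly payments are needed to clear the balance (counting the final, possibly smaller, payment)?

19 months

Monthly rate r = 27.5%/12 = 2.29167% = 0.0229167.
Recurrence: B ← B·(1+r) − £40.00.
Month 1: interest £13.75; balance after payment £573.75.
Month 2: interest £13.15; balance after payment £546.90.
Closed form: n = −ln(1 − rB₀/P)/ln(1+r) = −ln(0.65625)/ln(1.02292) ≈ 18.590, so the balance reaches zero during payment 19.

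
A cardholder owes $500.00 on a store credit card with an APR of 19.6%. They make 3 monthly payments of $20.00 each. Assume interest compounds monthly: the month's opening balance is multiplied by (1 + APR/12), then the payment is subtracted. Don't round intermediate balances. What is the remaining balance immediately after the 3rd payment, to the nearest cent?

Monthly rate r = 19.6%/12 = 1.63333% = 0.0163333.
Each month: B ← B·(1+r) − $20.00.
Month 1: interest $8.17; balance after payment $488.17.
Month 2: interest $7.97; balance after payment $476.14.
Month 3: interest $7.78; balance after payment $463.92.

$463.92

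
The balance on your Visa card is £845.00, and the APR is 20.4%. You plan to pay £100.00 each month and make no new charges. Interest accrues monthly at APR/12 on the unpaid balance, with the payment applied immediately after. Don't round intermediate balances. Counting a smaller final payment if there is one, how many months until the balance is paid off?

Monthly rate r = 20.4%/12 = 1.7% = 0.017.
Recurrence: B ← B·(1+r) − £100.00.
Month 1: interest £14.36; balance after payment £759.37.
Month 2: interest £12.91; balance after payment £672.27.
Closed form: n = −ln(1 − rB₀/P)/ln(1+r) = −ln(0.85635)/ln(1.017) ≈ 9.199, so the balance reaches zero during payment 10.

10 months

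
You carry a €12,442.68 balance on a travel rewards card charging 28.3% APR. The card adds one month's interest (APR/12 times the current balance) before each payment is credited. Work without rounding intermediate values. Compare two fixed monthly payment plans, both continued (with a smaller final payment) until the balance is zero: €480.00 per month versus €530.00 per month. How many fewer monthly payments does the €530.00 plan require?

Monthly rate r = 28.3%/12 = 2.35833% = 0.0235833.
At €480.00/mo: n = ⌈−ln(1 − rB₀/P)/ln(1+r)⌉ = 41 payments (last €261.90); total interest = total paid − €12,442.68 = €7,019.22.
At €530.00/mo: 35 payments (last €323.21); total interest €5,900.53.
Payments saved = 41 − 35 = 6.

6 fewer payments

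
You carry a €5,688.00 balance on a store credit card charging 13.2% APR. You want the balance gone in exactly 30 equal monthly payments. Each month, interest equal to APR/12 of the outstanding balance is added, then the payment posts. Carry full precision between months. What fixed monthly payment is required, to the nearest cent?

Monthly rate r = 13.2%/12 = 1.1% = 0.011.
Level-payment amortization: P = B₀·r / (1 − (1+r)^(−n)) = 5688.00·0.011 / (1 − 1.011^(−30)).
Denominator 1 − (1+r)^(−30) = 0.279779743.
P = 62.568 / 0.279779743 ≈ 223.63.

€223.63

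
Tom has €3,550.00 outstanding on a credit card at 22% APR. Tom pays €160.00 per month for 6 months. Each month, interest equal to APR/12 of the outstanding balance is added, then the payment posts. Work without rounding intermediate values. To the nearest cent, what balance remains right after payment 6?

€2,953.75

Monthly rate r = 22%/12 = 1.83333% = 0.0183333.
Each month: B ← B·(1+r) − €160.00.
Month 1: interest €65.08; balance after payment €3,455.08.
Month 2: interest €63.34; balance after payment €3,358.43.
Month 3: interest €61.57; balance after payment €3,260.00.
Month 4: interest €59.77; balance after payment €3,159.76.
Month 5: interest €57.93; balance after payment €3,057.69.
Month 6: interest €56.06; balance after payment €2,953.75.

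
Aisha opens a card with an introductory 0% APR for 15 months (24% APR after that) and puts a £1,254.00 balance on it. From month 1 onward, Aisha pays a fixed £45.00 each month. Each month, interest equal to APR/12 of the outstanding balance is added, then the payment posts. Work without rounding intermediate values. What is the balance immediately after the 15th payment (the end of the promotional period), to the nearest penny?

£579.00

Promo months 1–15 at r₀ = 0%/12 = 0; months 16+ at r₁ = 24%/12 = 0.02.
After month 15 (no interest yet): B = £1,254.00 − 15·£45.00 = £579.00.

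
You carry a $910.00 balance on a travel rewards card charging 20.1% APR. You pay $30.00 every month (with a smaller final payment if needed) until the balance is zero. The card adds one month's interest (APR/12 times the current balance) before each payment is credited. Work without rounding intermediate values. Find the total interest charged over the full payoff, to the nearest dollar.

$371

Monthly rate r = 20.1%/12 = 1.675% = 0.01675.
Payoff takes n = ⌈−ln(1 − rB₀/P)/ln(1+r)⌉ = ⌈42.709⌉ = 43 payments; the last is $21.31.
Total paid = 42·$30.00 + $21.31 = $1,281.31.
Total interest = total paid − principal = $1,281.31 − $910.00 = $371.31.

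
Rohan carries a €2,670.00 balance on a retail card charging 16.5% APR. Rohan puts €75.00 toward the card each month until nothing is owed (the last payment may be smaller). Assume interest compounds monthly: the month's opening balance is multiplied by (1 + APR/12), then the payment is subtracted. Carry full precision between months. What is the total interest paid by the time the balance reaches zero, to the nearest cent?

Monthly rate r = 16.5%/12 = 1.375% = 0.01375.
Payoff takes n = ⌈−ln(1 − rB₀/P)/ln(1+r)⌉ = ⌈49.235⌉ = 50 payments; the last is €17.69.
Total paid = 49·€75.00 + €17.69 = €3,692.69.
Total interest = total paid − principal = €3,692.69 − €2,670.00 = €1,022.69.

€1,022.69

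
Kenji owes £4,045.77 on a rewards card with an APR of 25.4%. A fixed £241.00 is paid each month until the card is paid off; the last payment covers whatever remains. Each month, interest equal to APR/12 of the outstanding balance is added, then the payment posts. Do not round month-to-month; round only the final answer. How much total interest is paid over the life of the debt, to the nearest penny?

Monthly rate r = 25.4%/12 = 2.11667% = 0.0211667.
Payoff takes n = ⌈−ln(1 − rB₀/P)/ln(1+r)⌉ = ⌈20.960⌉ = 21 payments; the last is £231.45.
Total paid = 20·£241.00 + £231.45 = £5,051.45.
Total interest = total paid − principal = £5,051.45 − £4,045.77 = £1,005.68.

£1,005.68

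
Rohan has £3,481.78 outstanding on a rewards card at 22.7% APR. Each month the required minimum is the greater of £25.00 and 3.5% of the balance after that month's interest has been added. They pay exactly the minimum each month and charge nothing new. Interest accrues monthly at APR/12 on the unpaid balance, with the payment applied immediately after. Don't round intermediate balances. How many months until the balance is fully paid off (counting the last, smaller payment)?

Monthly rate r = 22.7%/12 = 1.89167% = 0.0189167.
While 3.5% of the post-interest balance exceeds £25.00, each month B ← (B·(1+r))·(1 − 0.035), i.e. B shrinks by the factor (1+r)·0.965 = 0.98325.
This holds for months 1–95. Entering month 96 the balance is £699.95; 3.5% of the post-interest balance is now below £25.00, so the flat £25.00 minimum applies from here.
From month 96 a fixed £25.00 at rate r clears £699.95 in 41 more payments. Total: 95 + 41 = 136 months.

136 months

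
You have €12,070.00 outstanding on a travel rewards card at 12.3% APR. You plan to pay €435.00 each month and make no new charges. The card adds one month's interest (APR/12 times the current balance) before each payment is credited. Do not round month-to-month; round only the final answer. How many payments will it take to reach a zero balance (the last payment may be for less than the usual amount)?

33 payments

Monthly rate r = 12.3%/12 = 1.025% = 0.01025.
Recurrence: B ← B·(1+r) − €435.00.
Month 1: interest €123.72; balance after payment €11,758.72.
Month 2: interest €120.53; balance after payment €11,444.24.
Closed form: n = −ln(1 − rB₀/P)/ln(1+r) = −ln(0.71559)/ln(1.01025) ≈ 32.815, so the balance reaches zero during payment 33.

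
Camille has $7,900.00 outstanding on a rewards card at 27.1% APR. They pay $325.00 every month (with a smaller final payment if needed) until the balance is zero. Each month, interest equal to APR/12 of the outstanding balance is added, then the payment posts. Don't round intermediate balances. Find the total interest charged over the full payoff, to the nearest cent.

Monthly rate r = 27.1%/12 = 2.25833% = 0.0225833.
Payoff takes n = ⌈−ln(1 − rB₀/P)/ln(1+r)⌉ = ⌈35.652⌉ = 36 payments; the last is $212.58.
Total paid = 35·$325.00 + $212.58 = $11,587.58.
Total interest = total paid − principal = $11,587.58 − $7,900.00 = $3,687.58.

$3,687.58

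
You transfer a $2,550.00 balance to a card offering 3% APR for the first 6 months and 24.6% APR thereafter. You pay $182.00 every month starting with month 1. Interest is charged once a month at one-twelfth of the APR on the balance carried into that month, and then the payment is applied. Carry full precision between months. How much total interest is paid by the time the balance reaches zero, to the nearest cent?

$189.38

Promo months 1–6 at r₀ = 3%/12 = 0.0025; months 7+ at r₁ = 24.6%/12 = 0.0205.
After month 6: iterate B ← B·(1+r₀) − $182.00 for 6 months → $1,489.64.
Then at r₁ with $182.00/mo: n₂ = −ln(1 − r₁·B/P)/ln(1+r₁) ≈ 9.05 → 10 more payments.
Total paid = 15·$182.00 + $9.38 = $2,739.38; interest = $2,739.38 − $2,550.00 = $189.38.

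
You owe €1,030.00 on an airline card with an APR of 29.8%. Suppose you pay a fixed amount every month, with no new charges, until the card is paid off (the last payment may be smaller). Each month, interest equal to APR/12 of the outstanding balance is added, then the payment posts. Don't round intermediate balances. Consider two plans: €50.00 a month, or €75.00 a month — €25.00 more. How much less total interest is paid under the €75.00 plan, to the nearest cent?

€185.39

Monthly rate r = 29.8%/12 = 2.48333% = 0.0248333.
At €50.00/mo: n = ⌈−ln(1 − rB₀/P)/ln(1+r)⌉ = 30 payments (last €10.67); total interest = total paid − €1,030.00 = €430.67.
At €75.00/mo: 18 payments (last €0.28); total interest €245.28.
Interest saved = €430.67 − €245.28 = €185.39.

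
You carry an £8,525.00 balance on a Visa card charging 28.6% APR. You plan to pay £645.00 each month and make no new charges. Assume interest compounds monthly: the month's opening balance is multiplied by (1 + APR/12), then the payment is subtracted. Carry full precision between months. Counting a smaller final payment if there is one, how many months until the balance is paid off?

17 months

Monthly rate r = 28.6%/12 = 2.38333% = 0.0238333.
Recurrence: B ← B·(1+r) − £645.00.
Month 1: interest £203.18; balance after payment £8,083.18.
Month 2: interest £192.65; balance after payment £7,630.83.
Closed form: n = −ln(1 − rB₀/P)/ln(1+r) = −ln(0.68499)/ln(1.02383) ≈ 16.063, so the balance reaches zero during payment 17.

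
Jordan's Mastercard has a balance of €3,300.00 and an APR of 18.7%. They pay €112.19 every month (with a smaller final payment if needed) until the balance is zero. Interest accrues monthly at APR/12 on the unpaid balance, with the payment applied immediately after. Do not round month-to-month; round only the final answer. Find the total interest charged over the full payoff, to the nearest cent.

€1,149.01

Monthly rate r = 18.7%/12 = 1.55833% = 0.0155833.
Payoff takes n = ⌈−ln(1 − rB₀/P)/ln(1+r)⌉ = ⌈39.654⌉ = 40 payments; the last is €73.60.
Total paid = 39·€112.19 + €73.60 = €4,449.01.
Total interest = total paid − principal = €4,449.01 − €3,300.00 = €1,149.01.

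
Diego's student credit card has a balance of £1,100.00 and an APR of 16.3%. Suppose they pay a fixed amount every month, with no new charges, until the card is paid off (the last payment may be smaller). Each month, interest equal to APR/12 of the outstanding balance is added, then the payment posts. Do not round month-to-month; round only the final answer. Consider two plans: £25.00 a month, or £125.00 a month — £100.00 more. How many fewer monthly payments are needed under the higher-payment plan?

Monthly rate r = 16.3%/12 = 1.35833% = 0.0135833.
At £25.00/mo: n = ⌈−ln(1 − rB₀/P)/ln(1+r)⌉ = 68 payments (last £12.12); total interest = total paid − £1,100.00 = £587.12.
At £125.00/mo: 10 payments (last £54.65); total interest £79.65.
Payments saved = 68 − 10 = 58.

58 fewer payments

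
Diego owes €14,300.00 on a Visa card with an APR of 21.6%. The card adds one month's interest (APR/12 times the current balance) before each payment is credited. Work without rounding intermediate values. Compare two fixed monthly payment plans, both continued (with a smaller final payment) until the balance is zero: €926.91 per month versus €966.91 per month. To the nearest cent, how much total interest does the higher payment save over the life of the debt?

Monthly rate r = 21.6%/12 = 1.8% = 0.018.
At €926.91/mo: n = ⌈−ln(1 − rB₀/P)/ln(1+r)⌉ = 19 payments (last €219.28); total interest = total paid − €14,300.00 = €2,603.66.
At €966.91/mo: 18 payments (last €340.83); total interest €2,478.30.
Interest saved = €2,603.66 − €2,478.30 = €125.36.

€125.36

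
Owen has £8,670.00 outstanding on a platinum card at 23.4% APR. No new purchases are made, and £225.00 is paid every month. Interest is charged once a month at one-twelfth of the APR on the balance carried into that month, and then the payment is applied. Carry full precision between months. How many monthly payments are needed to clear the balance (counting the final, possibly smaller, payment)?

73 months

Monthly rate r = 23.4%/12 = 1.95% = 0.0195.
Recurrence: B ← B·(1+r) − £225.00.
Month 1: interest £169.06; balance after payment £8,614.07.
Month 2: interest £167.97; balance after payment £8,557.04.
Closed form: n = −ln(1 − rB₀/P)/ln(1+r) = −ln(0.2486)/ln(1.0195) ≈ 72.074, so the balance reaches zero during payment 73.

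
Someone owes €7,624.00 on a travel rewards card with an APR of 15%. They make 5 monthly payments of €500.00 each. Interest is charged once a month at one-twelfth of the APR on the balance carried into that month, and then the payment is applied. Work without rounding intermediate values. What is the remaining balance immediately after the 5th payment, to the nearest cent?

Monthly rate r = 15%/12 = 1.25% = 0.0125.
Each month: B ← B·(1+r) − €500.00.
Month 1: interest €95.30; balance after payment €7,219.30.
Month 2: interest €90.24; balance after payment €6,809.54.
Month 3: interest €85.12; balance after payment €6,394.66.
Month 4: interest €79.93; balance after payment €5,974.59.
Month 5: interest €74.68; balance after payment €5,549.28.

€5,549.28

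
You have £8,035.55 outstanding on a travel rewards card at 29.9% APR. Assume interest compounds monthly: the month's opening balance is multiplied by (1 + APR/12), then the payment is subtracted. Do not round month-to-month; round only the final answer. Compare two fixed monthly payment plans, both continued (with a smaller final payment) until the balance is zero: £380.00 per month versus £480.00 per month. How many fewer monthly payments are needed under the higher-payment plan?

Monthly rate r = 29.9%/12 = 2.49167% = 0.0249167.
At £380.00/mo: n = ⌈−ln(1 − rB₀/P)/ln(1+r)⌉ = 31 payments (last £156.97); total interest = total paid − £8,035.55 = £3,521.42.
At £480.00/mo: 22 payments (last £447.81); total interest £2,492.26.
Payments saved = 31 − 22 = 9.

9 fewer payments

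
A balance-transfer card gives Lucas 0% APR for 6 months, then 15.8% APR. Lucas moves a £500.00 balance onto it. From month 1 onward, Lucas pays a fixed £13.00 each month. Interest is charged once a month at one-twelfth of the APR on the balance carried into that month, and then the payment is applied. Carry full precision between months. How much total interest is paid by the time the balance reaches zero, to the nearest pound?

Promo months 1–6 at r₀ = 0%/12 = 0; months 7+ at r₁ = 15.8%/12 = 0.0131667.
After month 6 (no interest yet): B = £500.00 − 6·£13.00 = £422.00.
Then at r₁ with £13.00/mo: n₂ = −ln(1 − r₁·B/P)/ln(1+r₁) ≈ 42.63 → 43 more payments.
Total paid = 48·£13.00 + £8.16 = £632.16; interest = £632.16 − £500.00 = £132.16.

£132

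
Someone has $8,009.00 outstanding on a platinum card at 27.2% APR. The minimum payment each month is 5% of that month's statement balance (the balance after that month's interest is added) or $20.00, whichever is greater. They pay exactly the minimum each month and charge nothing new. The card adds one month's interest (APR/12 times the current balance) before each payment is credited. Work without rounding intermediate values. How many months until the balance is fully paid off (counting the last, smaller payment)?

131 months

Monthly rate r = 27.2%/12 = 2.26667% = 0.0226667.
While 5% of the post-interest balance exceeds $20.00, each month B ← (B·(1+r))·(1 − 0.05), i.e. B shrinks by the factor (1+r)·0.95 = 0.97153.
This holds for months 1–105. Entering month 106 the balance is $386.04; 5% of the post-interest balance is now below $20.00, so the flat $20.00 minimum applies from here.
From month 106 a fixed $20.00 at rate r clears $386.04 in 26 more payments. Total: 105 + 26 = 131 months.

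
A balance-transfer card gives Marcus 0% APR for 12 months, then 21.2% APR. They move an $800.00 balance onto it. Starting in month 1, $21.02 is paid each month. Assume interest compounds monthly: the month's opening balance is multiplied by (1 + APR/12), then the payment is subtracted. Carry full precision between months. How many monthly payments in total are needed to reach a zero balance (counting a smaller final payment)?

Promo months 1–12 at r₀ = 0%/12 = 0; months 13+ at r₁ = 21.2%/12 = 0.0176667.
After month 12 (no interest yet): B = $800.00 − 12·$21.02 = $547.76.
Then at r₁ with $21.02/mo: n₂ = −ln(1 − r₁·B/P)/ln(1+r₁) ≈ 35.23 → 36 more payments.

48 payments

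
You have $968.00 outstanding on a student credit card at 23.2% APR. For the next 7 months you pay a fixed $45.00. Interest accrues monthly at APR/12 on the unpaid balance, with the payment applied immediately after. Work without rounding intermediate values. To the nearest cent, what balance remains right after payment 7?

$772.98

Monthly rate r = 23.2%/12 = 1.93333% = 0.0193333.
Each month: B ← B·(1+r) − $45.00.
Month 1: interest $18.71; balance after payment $941.71.
Month 2: interest $18.21; balance after payment $914.92.
Month 3: interest $17.69; balance after payment $887.61.
Month 4: interest $17.16; balance after payment $859.77.
Month 5: interest $16.62; balance after payment $831.39.
Month 6: interest $16.07; balance after payment $802.47.
Month 7: interest $15.51; balance after payment $772.98.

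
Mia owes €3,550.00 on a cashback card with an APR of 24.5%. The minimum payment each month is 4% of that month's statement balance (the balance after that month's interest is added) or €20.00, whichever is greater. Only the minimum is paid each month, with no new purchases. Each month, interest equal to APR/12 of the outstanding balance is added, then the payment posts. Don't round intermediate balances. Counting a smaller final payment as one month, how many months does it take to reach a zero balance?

131 months

Monthly rate r = 24.5%/12 = 2.04167% = 0.0204167.
While 4% of the post-interest balance exceeds €20.00, each month B ← (B·(1+r))·(1 − 0.04), i.e. B shrinks by the factor (1+r)·0.96 = 0.9796.
This holds for months 1–97. Entering month 98 the balance is €480.79; 4% of the post-interest balance is now below €20.00, so the flat €20.00 minimum applies from here.
From month 98 a fixed €20.00 at rate r clears €480.79 in 34 more payments. Total: 97 + 34 = 131 months.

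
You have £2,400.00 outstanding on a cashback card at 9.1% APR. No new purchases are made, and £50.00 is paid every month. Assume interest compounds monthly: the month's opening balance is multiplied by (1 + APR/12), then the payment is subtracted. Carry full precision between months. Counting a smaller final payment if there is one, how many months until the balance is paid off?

Monthly rate r = 9.1%/12 = 0.758333% = 0.00758333.
Recurrence: B ← B·(1+r) − £50.00.
Month 1: interest £18.20; balance after payment £2,368.20.
Month 2: interest £17.96; balance after payment £2,336.16.
Closed form: n = −ln(1 − rB₀/P)/ln(1+r) = −ln(0.636)/ln(1.00758) ≈ 59.904, so the balance reaches zero during payment 60.

60 months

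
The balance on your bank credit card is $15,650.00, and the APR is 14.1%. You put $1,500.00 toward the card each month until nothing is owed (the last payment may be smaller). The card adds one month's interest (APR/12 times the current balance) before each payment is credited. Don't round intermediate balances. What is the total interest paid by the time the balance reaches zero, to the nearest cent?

$1,144.95

Monthly rate r = 14.1%/12 = 1.175% = 0.01175.
Payoff takes n = ⌈−ln(1 − rB₀/P)/ln(1+r)⌉ = ⌈11.196⌉ = 12 payments; the last is $294.95.
Total paid = 11·$1,500.00 + $294.95 = $16,794.95.
Total interest = total paid − principal = $16,794.95 − $15,650.00 = $1,144.95.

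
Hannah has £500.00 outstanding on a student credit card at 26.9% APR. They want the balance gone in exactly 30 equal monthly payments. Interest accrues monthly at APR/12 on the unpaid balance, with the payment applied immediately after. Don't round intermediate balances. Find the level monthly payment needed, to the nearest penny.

£23.07

Monthly rate r = 26.9%/12 = 2.24167% = 0.0224167.
Level-payment amortization: P = B₀·r / (1 − (1+r)^(−n)) = 500.00·0.0224167 / (1 − 1.02242^(−30)).
Denominator 1 − (1+r)^(−30) = 0.485764106.
P = 11.2083 / 0.485764106 ≈ 23.07.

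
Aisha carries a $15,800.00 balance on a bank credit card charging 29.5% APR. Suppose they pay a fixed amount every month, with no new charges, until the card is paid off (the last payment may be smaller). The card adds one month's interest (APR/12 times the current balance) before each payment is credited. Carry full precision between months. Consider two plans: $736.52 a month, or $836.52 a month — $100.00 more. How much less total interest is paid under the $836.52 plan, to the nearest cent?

$1,225.90

Monthly rate r = 29.5%/12 = 2.45833% = 0.0245833.
At $736.52/mo: n = ⌈−ln(1 − rB₀/P)/ln(1+r)⌉ = 31 payments (last $633.59); total interest = total paid − $15,800.00 = $6,929.19.
At $836.52/mo: 26 payments (last $590.29); total interest $5,703.29.
Interest saved = $6,929.19 − $5,703.29 = $1,225.90.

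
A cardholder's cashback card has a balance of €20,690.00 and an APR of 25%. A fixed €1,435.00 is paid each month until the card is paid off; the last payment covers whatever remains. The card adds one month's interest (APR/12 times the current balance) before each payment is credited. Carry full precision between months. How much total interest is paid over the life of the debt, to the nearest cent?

€4,173.59

Monthly rate r = 25%/12 = 2.08333% = 0.0208333.
Payoff takes n = ⌈−ln(1 − rB₀/P)/ln(1+r)⌉ = ⌈17.324⌉ = 18 payments; the last is €468.59.
Total paid = 17·€1,435.00 + €468.59 = €24,863.59.
Total interest = total paid − principal = €24,863.59 − €20,690.00 = €4,173.59.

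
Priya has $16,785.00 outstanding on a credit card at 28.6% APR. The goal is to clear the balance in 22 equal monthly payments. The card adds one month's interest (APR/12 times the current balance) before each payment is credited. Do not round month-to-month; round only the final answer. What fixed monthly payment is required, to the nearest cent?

Monthly rate r = 28.6%/12 = 2.38333% = 0.0238333.
Level-payment amortization: P = B₀·r / (1 − (1+r)^(−n)) = 16785.00·0.0238333 / (1 − 1.02383^(−22)).
Denominator 1 − (1+r)^(−22) = 0.404397967.
P = 400.043 / 0.404397967 ≈ 989.23.

$989.23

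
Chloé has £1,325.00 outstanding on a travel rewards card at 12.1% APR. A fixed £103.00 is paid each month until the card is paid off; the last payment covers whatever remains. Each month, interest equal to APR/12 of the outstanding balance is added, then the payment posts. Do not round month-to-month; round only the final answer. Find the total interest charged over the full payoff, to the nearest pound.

Monthly rate r = 12.1%/12 = 1.00833% = 0.0100833.
Payoff takes n = ⌈−ln(1 − rB₀/P)/ln(1+r)⌉ = ⌈13.848⌉ = 14 payments; the last is £87.38.
Total paid = 13·£103.00 + £87.38 = £1,426.38.
Total interest = total paid − principal = £1,426.38 − £1,325.00 = £101.38.

£101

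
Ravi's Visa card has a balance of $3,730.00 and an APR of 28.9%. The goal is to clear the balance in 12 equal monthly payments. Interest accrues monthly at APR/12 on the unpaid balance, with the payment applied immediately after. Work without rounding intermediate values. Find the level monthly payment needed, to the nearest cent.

$361.61

Monthly rate r = 28.9%/12 = 2.40833% = 0.0240833.
Level-payment amortization: P = B₀·r / (1 − (1+r)^(−n)) = 3730.00·0.0240833 / (1 − 1.02408^(−12)).
Denominator 1 − (1+r)^(−12) = 0.248417911.
P = 89.8308 / 0.248417911 ≈ 361.61.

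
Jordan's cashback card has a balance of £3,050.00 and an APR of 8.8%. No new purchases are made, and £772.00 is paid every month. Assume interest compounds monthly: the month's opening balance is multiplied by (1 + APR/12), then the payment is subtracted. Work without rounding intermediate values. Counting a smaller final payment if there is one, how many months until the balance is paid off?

5 payments

Monthly rate r = 8.8%/12 = 0.733333% = 0.00733333.
Recurrence: B ← B·(1+r) − £772.00.
Month 1: interest £22.37; balance after payment £2,300.37.
Month 2: interest £16.87; balance after payment £1,545.24.
Month 3: interest £11.33; balance after payment £784.57.
Month 4: interest £5.75; balance after payment £18.32.
Month 5: interest £0.13; balance after payment £0.00.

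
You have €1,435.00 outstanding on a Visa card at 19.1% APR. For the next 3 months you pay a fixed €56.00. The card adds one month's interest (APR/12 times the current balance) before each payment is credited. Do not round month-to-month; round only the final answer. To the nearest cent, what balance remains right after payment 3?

Monthly rate r = 19.1%/12 = 1.59167% = 0.0159167.
Each month: B ← B·(1+r) − €56.00.
Month 1: interest €22.84; balance after payment €1,401.84.
Month 2: interest €22.31; balance after payment €1,368.15.
Month 3: interest €21.78; balance after payment €1,333.93.

€1,333.93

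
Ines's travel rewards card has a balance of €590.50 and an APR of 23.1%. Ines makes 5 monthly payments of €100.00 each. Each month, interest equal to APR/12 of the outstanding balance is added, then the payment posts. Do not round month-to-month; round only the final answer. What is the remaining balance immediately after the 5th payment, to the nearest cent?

€129.94

Monthly rate r = 23.1%/12 = 1.925% = 0.01925.
Each month: B ← B·(1+r) − €100.00.
Month 1: interest €11.37; balance after payment €501.87.
Month 2: interest €9.66; balance after payment €411.53.
Month 3: interest €7.92; balance after payment €319.45.
Month 4: interest €6.15; balance after payment €225.60.
Month 5: interest €4.34; balance after payment €129.94.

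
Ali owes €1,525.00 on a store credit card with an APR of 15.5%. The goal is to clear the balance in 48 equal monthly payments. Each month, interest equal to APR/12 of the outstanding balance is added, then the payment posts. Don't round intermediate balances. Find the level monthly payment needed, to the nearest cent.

Monthly rate r = 15.5%/12 = 1.29167% = 0.0129167.
Level-payment amortization: P = B₀·r / (1 − (1+r)^(−n)) = 1525.00·0.0129167 / (1 − 1.01292^(−48)).
Denominator 1 − (1+r)^(−48) = 0.459915669.
P = 19.6979 / 0.459915669 ≈ 42.83.

€42.83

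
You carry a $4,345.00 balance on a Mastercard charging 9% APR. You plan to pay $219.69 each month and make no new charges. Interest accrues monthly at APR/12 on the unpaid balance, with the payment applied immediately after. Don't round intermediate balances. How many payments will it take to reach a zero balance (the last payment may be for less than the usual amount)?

Monthly rate r = 9%/12 = 0.75% = 0.0075.
Recurrence: B ← B·(1+r) − $219.69.
Month 1: interest $32.59; balance after payment $4,157.90.
Month 2: interest $31.18; balance after payment $3,969.39.
Closed form: n = −ln(1 − rB₀/P)/ln(1+r) = −ln(0.85167)/ln(1.0075) ≈ 21.488, so the balance reaches zero during payment 22.

22 payments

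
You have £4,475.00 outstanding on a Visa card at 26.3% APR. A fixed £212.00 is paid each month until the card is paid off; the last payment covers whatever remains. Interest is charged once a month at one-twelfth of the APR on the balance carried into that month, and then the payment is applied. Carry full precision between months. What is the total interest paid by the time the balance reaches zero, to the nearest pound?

Monthly rate r = 26.3%/12 = 2.19167% = 0.0219167.
Payoff takes n = ⌈−ln(1 − rB₀/P)/ln(1+r)⌉ = ⌈28.647⌉ = 29 payments; the last is £137.68.
Total paid = 28·£212.00 + £137.68 = £6,073.68.
Total interest = total paid − principal = £6,073.68 − £4,475.00 = £1,598.68.

£1,599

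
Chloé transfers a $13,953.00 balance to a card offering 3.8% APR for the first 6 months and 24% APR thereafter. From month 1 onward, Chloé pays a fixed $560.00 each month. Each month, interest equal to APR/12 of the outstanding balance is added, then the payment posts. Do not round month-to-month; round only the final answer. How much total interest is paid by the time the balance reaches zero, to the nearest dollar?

$3,244

Promo months 1–6 at r₀ = 3.8%/12 = 0.00316667; months 7+ at r₁ = 24%/12 = 0.02.
After month 6: iterate B ← B·(1+r₀) − $560.00 for 6 months → $10,833.50.
Then at r₁ with $560.00/mo: n₂ = −ln(1 − r₁·B/P)/ln(1+r₁) ≈ 24.71 → 25 more payments.
Total paid = 30·$560.00 + $396.54 = $17,196.54; interest = $17,196.54 − $13,953.00 = $3,243.54.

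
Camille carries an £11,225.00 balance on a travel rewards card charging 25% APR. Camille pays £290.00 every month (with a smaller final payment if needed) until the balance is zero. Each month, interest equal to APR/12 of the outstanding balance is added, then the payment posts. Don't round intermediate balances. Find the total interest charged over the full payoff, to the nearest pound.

Monthly rate r = 25%/12 = 2.08333% = 0.0208333.
Payoff takes n = ⌈−ln(1 − rB₀/P)/ln(1+r)⌉ = ⌈79.631⌉ = 80 payments; the last is £183.60.
Total paid = 79·£290.00 + £183.60 = £23,093.60.
Total interest = total paid − principal = £23,093.60 − £11,225.00 = £11,868.60.

£11,869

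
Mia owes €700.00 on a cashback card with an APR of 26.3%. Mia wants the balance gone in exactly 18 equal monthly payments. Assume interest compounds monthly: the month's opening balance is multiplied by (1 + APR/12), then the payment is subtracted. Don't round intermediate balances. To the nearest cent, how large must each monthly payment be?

Monthly rate r = 26.3%/12 = 2.19167% = 0.0219167.
Level-payment amortization: P = B₀·r / (1 − (1+r)^(−n)) = 700.00·0.0219167 / (1 − 1.02192^(−18)).
Denominator 1 − (1+r)^(−18) = 0.323104978.
P = 15.3417 / 0.323104978 ≈ 47.48.

€47.48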